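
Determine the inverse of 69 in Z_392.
125

gcd(69, 392) = 1, so the inverse exists.
Extended Euclidean algorithm on (392, 69):
392 = 5 × 69 + 47  ⟹  47 = (1)·392 + (-5)·69
69 = 1 × 47 + 22  ⟹  22 = (-1)·392 + (6)·69
47 = 2 × 22 + 3  ⟹  3 = (3)·392 + (-17)·69
22 = 7 × 3 + 1  ⟹  1 = (-22)·392 + (125)·69
So (125)·69 ≡ 1 (mod 392), i.e. 69^(-1) ≡ 125 (mod 392).
Check: 69 × 125 = 8625 ≡ 1 (mod 392)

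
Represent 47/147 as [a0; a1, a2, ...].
[0; 3, 7, 1, 5]

Euclidean algorithm steps:
47 = 0 × 147 + 47
147 = 3 × 47 + 6
47 = 7 × 6 + 5
6 = 1 × 5 + 1
5 = 5 × 1 + 0
Continued fraction: [0; 3, 7, 1, 5]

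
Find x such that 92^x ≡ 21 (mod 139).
65

Baby-step giant-step with step n = ⌈√139⌉ = 12.
Baby steps 92^j mod 139 (j:value) for j=0..11: 0:1, 1:92, 2:124, 3:10, 4:86, 5:128, 6:100, 7:26, 8:29, 9:27, 10:121, 11:12.
Giant-step multiplier: 92^(-12) ≡ 92^(138-12) = 92^126 ≡ 52 (mod 139).
Giant steps γ_i = 21·52^i mod 139: γ_0=21, γ_1=119, γ_2=72, γ_3=130, γ_4=88, γ_5=128 (in table at j=5).
x = i·n + j = 5·12 + 5 = 65.
Check: 92^65 ≡ 21 (mod 139).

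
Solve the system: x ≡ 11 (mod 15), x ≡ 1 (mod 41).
206

Using Chinese Remainder Theorem:
M = 15 × 41 = 615
M1 = 41, M2 = 15
y1 = 41^(-1) mod 15 = 11
y2 = 15^(-1) mod 41 = 11
x = (11×41×11 + 1×15×11) mod 615 = 206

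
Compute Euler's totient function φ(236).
116

236 = 2^2 × 59
φ(n) = n × ∏(1 - 1/p) for each prime p dividing n
φ(236) = 236 × (1 - 1/2) × (1 - 1/59) = 116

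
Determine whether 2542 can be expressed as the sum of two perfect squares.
Not possible

Factorization: 2542 = 2 × 31 × 41
By Fermat: n is sum of two squares iff every prime p ≡ 3 (mod 4) appears to even power.
Prime(s) ≡ 3 (mod 4) with odd exponent: [(31, 1)]
Therefore 2542 cannot be expressed as a² + b².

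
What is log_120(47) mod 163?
86

Baby-step giant-step with step n = ⌈√163⌉ = 13.
Baby steps 120^j mod 163 (j:value) for j=0..12: 0:1, 1:120, 2:56, 3:37, 4:39, 5:116, 6:65, 7:139, 8:54, 9:123, 10:90, 11:42, 12:150.
Giant-step multiplier: 120^(-13) ≡ 120^(162-13) = 120^149 ≡ 7 (mod 163).
Giant steps γ_i = 47·7^i mod 163: γ_0=47, γ_1=3, γ_2=21, γ_3=147, γ_4=51, γ_5=31, γ_6=54 (in table at j=8).
x = i·n + j = 6·13 + 8 = 86.
Check: 120^86 ≡ 47 (mod 163).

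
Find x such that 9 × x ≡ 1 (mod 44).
5

gcd(9, 44) = 1, so the inverse exists.
Extended Euclidean algorithm on (44, 9):
44 = 4 × 9 + 8  ⟹  8 = (1)·44 + (-4)·9
9 = 1 × 8 + 1  ⟹  1 = (-1)·44 + (5)·9
So (5)·9 ≡ 1 (mod 44), i.e. 9^(-1) ≡ 5 (mod 44).
Check: 9 × 5 = 45 ≡ 1 (mod 44)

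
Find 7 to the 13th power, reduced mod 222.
181

Repeated squaring. Binary of 13 = 1101.
7^1 ≡ 7 (mod 222); 7^2 ≡ 49 (mod 222); 7^4 ≡ 181 (mod 222); 7^8 ≡ 127 (mod 222)
7^13 = 7^1 × 7^4 × 7^8 ≡ 181 (mod 222)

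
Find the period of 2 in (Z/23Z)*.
11

23 is prime, so ord(2) divides φ(23) = 22.
Divisors of 22: 1, 2, 11, 22.
Repeated squaring: 2^1 ≡ 2, 2^2 ≡ 4, 2^4 ≡ 16, 2^8 ≡ 3, 2^16 ≡ 9 (mod 23).
Test 2^d mod 23 for each divisor d in increasing order:
2^1 ≡ 2
2^2 ≡ 4
2^11 = 2^8·2^2·2^1 ≡ 1  ← first divisor giving 1
The order is 11.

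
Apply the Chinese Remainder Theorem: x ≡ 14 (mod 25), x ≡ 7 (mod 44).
139

Using Chinese Remainder Theorem:
M = 25 × 44 = 1100
M1 = 44, M2 = 25
y1 = 44^(-1) mod 25 = 4
y2 = 25^(-1) mod 44 = 37
x = (14×44×4 + 7×25×37) mod 1100 = 139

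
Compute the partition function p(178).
571701605655

p(n) counts ways to write n as a sum of positive integers (order ignored).
Euler's pentagonal recurrence: p(k) = p(k-1) + p(k-2) - p(k-5) - p(k-7) + p(k-12) + p(k-15) - ... (offsets j(3j∓1)/2, signs ++--, p(0)=1, p(<0)=0).
DP table for k = 0..177: p(0)=1, p(1)=1, p(2)=2, p(3)=3, p(4)=5, p(5)=7, p(6)=11, p(7)=15, p(8)=22, p(9)=30, p(10)=42, p(11)=56, p(12)=77, p(13)=101, p(14)=135, p(15)=176, p(16)=231, p(17)=297, p(18)=385, p(19)=490, p(20)=627, p(21)=792, p(22)=1002, p(23)=1255, p(24)=1575, p(25)=1958, p(26)=2436, p(27)=3010, p(28)=3718, p(29)=4565, p(30)=5604, p(31)=6842, p(32)=8349, p(33)=10143, p(34)=12310, p(35)=14883, p(36)=17977, p(37)=21637, p(38)=26015, p(39)=31185, p(40)=37338, p(41)=44583, p(42)=53174, p(43)=63261, p(44)=75175, p(45)=89134, p(46)=105558, p(47)=124754, p(48)=147273, p(49)=173525, p(50)=204226, p(51)=239943, p(52)=281589, p(53)=329931, p(54)=386155, p(55)=451276, p(56)=526823, p(57)=614154, p(58)=715220, p(59)=831820, p(60)=966467, p(61)=1121505, p(62)=1300156, p(63)=1505499, p(64)=1741630, p(65)=2012558, p(66)=2323520, p(67)=2679689, p(68)=3087735, p(69)=3554345, p(70)=4087968, p(71)=4697205, p(72)=5392783, p(73)=6185689, p(74)=7089500, p(75)=8118264, p(76)=9289091, p(77)=10619863, p(78)=12132164, p(79)=13848650, p(80)=15796476, p(81)=18004327, p(82)=20506255, p(83)=23338469, p(84)=26543660, p(85)=30167357, p(86)=34262962, p(87)=38887673, p(88)=44108109, p(89)=49995925, p(90)=56634173, p(91)=64112359, p(92)=72533807, p(93)=82010177, p(94)=92669720, p(95)=104651419, p(96)=118114304, p(97)=133230930, p(98)=150198136, p(99)=169229875, p(100)=190569292, p(101)=214481126, p(102)=241265379, p(103)=271248950, p(104)=304801365, p(105)=342325709, p(106)=384276336, p(107)=431149389, p(108)=483502844, p(109)=541946240, p(110)=607163746, p(111)=679903203, p(112)=761002156, p(113)=851376628, p(114)=952050665, p(115)=1064144451, p(116)=1188908248, p(117)=1327710076, p(118)=1482074143, p(119)=1653668665, p(120)=1844349560, p(121)=2056148051, p(122)=2291320912, p(123)=2552338241, p(124)=2841940500, p(125)=3163127352, p(126)=3519222692, p(127)=3913864295, p(128)=4351078600, p(129)=4835271870, p(130)=5371315400, p(131)=5964539504, p(132)=6620830889, p(133)=7346629512, p(134)=8149040695, p(135)=9035836076, p(136)=10015581680, p(137)=11097645016, p(138)=12292341831, p(139)=13610949895, p(140)=15065878135, p(141)=16670689208, p(142)=18440293320, p(143)=20390982757, p(144)=22540654445, p(145)=24908858009, p(146)=27517052599, p(147)=30388671978, p(148)=33549419497, p(149)=37027355200, p(150)=40853235313, p(151)=45060624582, p(152)=49686288421, p(153)=54770336324, p(154)=60356673280, p(155)=66493182097, p(156)=73232243759, p(157)=80630964769, p(158)=88751778802, p(159)=97662728555, p(160)=107438159466, p(161)=118159068427, p(162)=129913904637, p(163)=142798995930, p(164)=156919475295, p(165)=172389800255, p(166)=189334822579, p(167)=207890420102, p(168)=228204732751, p(169)=250438925115, p(170)=274768617130, p(171)=301384802048, p(172)=330495499613, p(173)=362326859895, p(174)=397125074750, p(175)=435157697830, p(176)=476715857290, p(177)=522115831195.
Final step: p(178) = p(177) + p(176) - p(173) - p(171) + p(166) + p(163) - p(156) - p(152) + p(143) + p(138) - p(127) - p(121) + p(108) + p(101) - p(86) - p(78) + p(61) + p(52) - p(33) - p(23) + p(2)
= 522115831195 + 476715857290 - 362326859895 - 301384802048 + 189334822579 + 142798995930 - 73232243759 - 49686288421 + 20390982757 + 12292341831 - 3913864295 - 2056148051 + 483502844 + 214481126 - 34262962 - 12132164 + 1121505 + 281589 - 10143 - 1255 + 2
= 571701605655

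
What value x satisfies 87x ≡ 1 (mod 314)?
231

gcd(87, 314) = 1, so the inverse exists.
Extended Euclidean algorithm on (314, 87):
314 = 3 × 87 + 53  ⟹  53 = (1)·314 + (-3)·87
87 = 1 × 53 + 34  ⟹  34 = (-1)·314 + (4)·87
53 = 1 × 34 + 19  ⟹  19 = (2)·314 + (-7)·87
34 = 1 × 19 + 15  ⟹  15 = (-3)·314 + (11)·87
19 = 1 × 15 + 4  ⟹  4 = (5)·314 + (-18)·87
15 = 3 × 4 + 3  ⟹  3 = (-18)·314 + (65)·87
4 = 1 × 3 + 1  ⟹  1 = (23)·314 + (-83)·87
So (-83)·87 ≡ 1 (mod 314), i.e. 87^(-1) ≡ -83 ≡ 231 (mod 314).
Check: 87 × 231 = 20097 ≡ 1 (mod 314)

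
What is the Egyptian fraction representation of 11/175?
1/16 + 1/2800

Greedy algorithm:
11/175: ceiling(175/11) = 16, use 1/16
1/2800: ceiling(2800/1) = 2800, use 1/2800
Result: 11/175 = 1/16 + 1/2800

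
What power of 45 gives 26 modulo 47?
31

Baby-step giant-step with step n = ⌈√47⌉ = 7.
Baby steps 45^j mod 47 (j:value) for j=0..6: 0:1, 1:45, 2:4, 3:39, 4:16, 5:15, 6:17.
Giant-step multiplier: 45^(-7) ≡ 45^(46-7) = 45^39 ≡ 29 (mod 47).
Giant steps γ_i = 26·29^i mod 47: γ_0=26, γ_1=2, γ_2=11, γ_3=37, γ_4=39 (in table at j=3).
x = i·n + j = 4·7 + 3 = 31.
Check: 45^31 ≡ 26 (mod 47).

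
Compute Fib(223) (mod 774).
643

Matrix identity: Q^n = [[F_(n+1), F_n], [F_n, F_(n-1)]] with Q = [[1,1],[1,0]].
n = 223 = 11011111₂. Square-and-multiply, entries mod 774:
Q^1 = [[1,1],[1,0]]
Q^3 = (Q^1)²·Q = [[3,2],[2,1]]
Q^6 = (Q^3)² = [[13,8],[8,5]]
Q^13 = (Q^6)²·Q = [[377,233],[233,144]]
Q^27 = (Q^13)²·Q = [[471,596],[596,649]]
Q^55 = (Q^27)²·Q = [[759,427],[427,332]]
Q^111 = (Q^55)²·Q = [[573,664],[664,683]]
Q^223 = (Q^111)²·Q = [[255,643],[643,386]]
F_223 mod 774 = Q^223[0][1] = 643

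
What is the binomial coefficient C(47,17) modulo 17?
2

Using Lucas' theorem:
Write n=47 and k=17 in base 17:
n in base 17: [2, 13]
k in base 17: [1, 0]
C(47,17) mod 17 = ∏ C(n_i, k_i) mod 17
Digit binomials (mod 17): C(2,1) = 2; C(13,0) = 1
Product: 2 × 1 = 2 ≡ 2 (mod 17)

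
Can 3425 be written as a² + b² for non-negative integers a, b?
17² + 56² (a=17, b=56)

Factorization: 3425 = 5^2 × 137
By Fermat: n is sum of two squares iff every prime p ≡ 3 (mod 4) appears to even power.
All primes ≡ 3 (mod 4) appear to even power.
Search a = 0, 1, 2, … for 3425 - a² a perfect square: first hit at a = 17: 3425 - 289 = 3136 = 56².
3425 = 17² + 56² = 289 + 3136 ✓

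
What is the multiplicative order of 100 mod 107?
53

107 is prime, so ord(100) divides φ(107) = 106.
Divisors of 106: 1, 2, 53, 106.
Repeated squaring: 100^1 ≡ 100, 100^2 ≡ 49, 100^4 ≡ 47, 100^8 ≡ 69, 100^16 ≡ 53, 100^32 ≡ 27, 100^64 ≡ 87 (mod 107).
Test 100^d mod 107 for each divisor d in increasing order:
100^1 ≡ 100
100^2 ≡ 49
100^53 = 100^32·100^16·100^4·100^1 ≡ 1  ← first divisor giving 1
The order is 53.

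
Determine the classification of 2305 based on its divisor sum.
deficient

Proper divisors of 2305: sum = 1 + 5 + 461 = 467
Since 467 < 2305, 2305 is deficient.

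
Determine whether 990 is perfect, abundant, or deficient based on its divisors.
abundant

Proper divisors of 990: sum = 1 + 2 + 3 + 5 + 6 + 9 + 10 + 11 + ... + 165 + 198 + 330 + 495 (23 divisors) = 1818
Since 1818 > 990, 990 is abundant.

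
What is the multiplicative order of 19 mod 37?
36

37 is prime, so ord(19) divides φ(37) = 36.
Divisors of 36: 1, 2, 3, 4, 6, 9, 12, 18, 36.
Repeated squaring: 19^1 ≡ 19, 19^2 ≡ 28, 19^4 ≡ 7, 19^8 ≡ 12, 19^16 ≡ 33, 19^32 ≡ 16 (mod 37).
Test 19^d mod 37 for each divisor d in increasing order:
19^1 ≡ 19
19^2 ≡ 28
19^3 = 19^2·19^1 ≡ 14
19^4 ≡ 7
19^6 = 19^4·19^2 ≡ 11
19^9 = 19^8·19^1 ≡ 6
19^12 = 19^8·19^4 ≡ 10
19^18 = 19^16·19^2 ≡ 36
19^36 = 19^32·19^4 ≡ 1  ← first divisor giving 1
The order is 36.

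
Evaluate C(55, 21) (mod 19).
6

Using Lucas' theorem:
Write n=55 and k=21 in base 19:
n in base 19: [2, 17]
k in base 19: [1, 2]
C(55,21) mod 19 = ∏ C(n_i, k_i) mod 19
Digit binomials (mod 19): C(2,1) = 2; C(17,2) = 136 ≡ 3
Product: 2 × 3 = 6 ≡ 6 (mod 19)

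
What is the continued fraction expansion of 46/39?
[1; 5, 1, 1, 3]

Euclidean algorithm steps:
46 = 1 × 39 + 7
39 = 5 × 7 + 4
7 = 1 × 4 + 3
4 = 1 × 3 + 1
3 = 3 × 1 + 0
Continued fraction: [1; 5, 1, 1, 3]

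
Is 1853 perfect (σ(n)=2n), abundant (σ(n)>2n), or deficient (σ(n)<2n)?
deficient

Proper divisors of 1853: sum = 1 + 17 + 109 = 127
Since 127 < 1853, 1853 is deficient.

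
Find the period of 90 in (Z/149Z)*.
148

149 is prime, so ord(90) divides φ(149) = 148.
Divisors of 148: 1, 2, 4, 37, 74, 148.
Repeated squaring: 90^1 ≡ 90, 90^2 ≡ 54, 90^4 ≡ 85, 90^8 ≡ 73, 90^16 ≡ 114, 90^32 ≡ 33, 90^64 ≡ 46, 90^128 ≡ 30 (mod 149).
Test 90^d mod 149 for each divisor d in increasing order:
90^1 ≡ 90
90^2 ≡ 54
90^4 ≡ 85
90^37 = 90^32·90^4·90^1 ≡ 44
90^74 = 90^64·90^8·90^2 ≡ 148
90^148 = 90^128·90^16·90^4 ≡ 1  ← first divisor giving 1
The order is 148.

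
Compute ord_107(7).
106

107 is prime, so ord(7) divides φ(107) = 106.
Divisors of 106: 1, 2, 53, 106.
Repeated squaring: 7^1 ≡ 7, 7^2 ≡ 49, 7^4 ≡ 47, 7^8 ≡ 69, 7^16 ≡ 53, 7^32 ≡ 27, 7^64 ≡ 87 (mod 107).
Test 7^d mod 107 for each divisor d in increasing order:
7^1 ≡ 7
7^2 ≡ 49
7^53 = 7^32·7^16·7^4·7^1 ≡ 106
7^106 = 7^64·7^32·7^8·7^2 ≡ 1  ← first divisor giving 1
The order is 106.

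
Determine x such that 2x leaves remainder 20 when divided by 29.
x ≡ 10 (mod 29)

gcd(2, 29) = 1, which divides 20, so solutions exist.
Find 2^(-1) mod 29 by the extended Euclidean algorithm:
29 = 14 × 2 + 1  ⟹  1 = (1)·29 + (-14)·2
So (-14)·2 ≡ 1 (mod 29), i.e. 2^(-1) ≡ -14 ≡ 15 (mod 29).
x ≡ 15 × 20 = 300 ≡ 10 (mod 29).
Check: 2 × 10 = 20 ≡ 20 (mod 29).
Unique solution: x ≡ 10 (mod 29)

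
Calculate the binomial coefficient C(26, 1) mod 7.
5

Using Lucas' theorem:
Write n=26 and k=1 in base 7:
n in base 7: [3, 5]
k in base 7: [0, 1]
C(26,1) mod 7 = ∏ C(n_i, k_i) mod 7
Digit binomials (mod 7): C(3,0) = 1; C(5,1) = 5
Product: 1 × 5 = 5 ≡ 5 (mod 7)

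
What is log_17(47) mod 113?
51

Baby-step giant-step with step n = ⌈√113⌉ = 11.
Baby steps 17^j mod 113 (j:value) for j=0..10: 0:1, 1:17, 2:63, 3:54, 4:14, 5:12, 6:91, 7:78, 8:83, 9:55, 10:31.
Giant-step multiplier: 17^(-11) ≡ 17^(112-11) = 17^101 ≡ 110 (mod 113).
Giant steps γ_i = 47·110^i mod 113: γ_0=47, γ_1=85, γ_2=84, γ_3=87, γ_4=78 (in table at j=7).
x = i·n + j = 4·11 + 7 = 51.
Check: 17^51 ≡ 47 (mod 113).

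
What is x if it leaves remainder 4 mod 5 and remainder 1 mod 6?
19

Using Chinese Remainder Theorem:
M = 5 × 6 = 30
M1 = 6, M2 = 5
y1 = 6^(-1) mod 5 = 1
y2 = 5^(-1) mod 6 = 5
x = (4×6×1 + 1×5×5) mod 30 = 19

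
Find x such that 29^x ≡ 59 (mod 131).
22

Baby-step giant-step with step n = ⌈√131⌉ = 12.
Baby steps 29^j mod 131 (j:value) for j=0..11: 0:1, 1:29, 2:55, 3:23, 4:12, 5:86, 6:5, 7:14, 8:13, 9:115, 10:60, 11:37.
Giant-step multiplier: 29^(-12) ≡ 29^(130-12) = 29^118 ≡ 21 (mod 131).
Giant steps γ_i = 59·21^i mod 131: γ_0=59, γ_1=60 (in table at j=10).
x = i·n + j = 1·12 + 10 = 22.
Check: 29^22 ≡ 59 (mod 131).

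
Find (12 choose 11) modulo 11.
1

Using Lucas' theorem:
Write n=12 and k=11 in base 11:
n in base 11: [1, 1]
k in base 11: [1, 0]
C(12,11) mod 11 = ∏ C(n_i, k_i) mod 11
Digit binomials (mod 11): C(1,1) = 1; C(1,0) = 1
Product: 1 × 1 = 1 ≡ 1 (mod 11)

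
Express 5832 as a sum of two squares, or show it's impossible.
54² + 54² (a=54, b=54)

Factorization: 5832 = 2^3 × 3^6
By Fermat: n is sum of two squares iff every prime p ≡ 3 (mod 4) appears to even power.
All primes ≡ 3 (mod 4) appear to even power.
Search a = 0, 1, 2, … for 5832 - a² a perfect square: first hit at a = 54: 5832 - 2916 = 2916 = 54².
5832 = 54² + 54² = 2916 + 2916 ✓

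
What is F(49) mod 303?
1

Matrix identity: Q^n = [[F_(n+1), F_n], [F_n, F_(n-1)]] with Q = [[1,1],[1,0]].
n = 49 = 110001₂. Square-and-multiply, entries mod 303:
Q^1 = [[1,1],[1,0]]
Q^3 = (Q^1)²·Q = [[3,2],[2,1]]
Q^6 = (Q^3)² = [[13,8],[8,5]]
Q^12 = (Q^6)² = [[233,144],[144,89]]
Q^24 = (Q^12)² = [[184,9],[9,175]]
Q^49 = (Q^24)²·Q = [[202,1],[1,201]]
F_49 mod 303 = Q^49[0][1] = 1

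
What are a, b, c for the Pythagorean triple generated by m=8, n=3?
(55, 48, 73)

Euclid's formula: a = m² - n², b = 2mn, c = m² + n²
m = 8, n = 3
a = 8² - 3² = 64 - 9 = 55
b = 2 × 8 × 3 = 48
c = 8² + 3² = 64 + 9 = 73
Verification: 55² + 48² = 3025 + 2304 = 5329 = 73² ✓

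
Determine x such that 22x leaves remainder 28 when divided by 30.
x ≡ 4 (mod 15)

gcd(22, 30) = 2, which divides 28, so solutions exist.
Divide through by 2: 11x ≡ 14 (mod 15).
Find 11^(-1) mod 15 by the extended Euclidean algorithm:
15 = 1 × 11 + 4  ⟹  4 = (1)·15 + (-1)·11
11 = 2 × 4 + 3  ⟹  3 = (-2)·15 + (3)·11
4 = 1 × 3 + 1  ⟹  1 = (3)·15 + (-4)·11
So (-4)·11 ≡ 1 (mod 15), i.e. 11^(-1) ≡ -4 ≡ 11 (mod 15).
x ≡ 11 × 14 = 154 ≡ 4 (mod 15).
Check: 22 × 4 = 88 ≡ 28 (mod 30).
x ≡ 4 (mod 15), giving 2 solutions mod 30.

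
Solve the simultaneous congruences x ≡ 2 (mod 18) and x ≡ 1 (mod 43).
560

Using Chinese Remainder Theorem:
M = 18 × 43 = 774
M1 = 43, M2 = 18
y1 = 43^(-1) mod 18 = 13
y2 = 18^(-1) mod 43 = 12
x = (2×43×13 + 1×18×12) mod 774 = 560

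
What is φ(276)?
88

276 = 2^2 × 3 × 23
φ(n) = n × ∏(1 - 1/p) for each prime p dividing n
φ(276) = 276 × (1 - 1/2) × (1 - 1/3) × (1 - 1/23) = 88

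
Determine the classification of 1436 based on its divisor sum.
deficient

Proper divisors of 1436: sum = 1 + 2 + 4 + 359 + 718 = 1084
Since 1084 < 1436, 1436 is deficient.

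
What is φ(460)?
176

460 = 2^2 × 5 × 23
φ(n) = n × ∏(1 - 1/p) for each prime p dividing n
φ(460) = 460 × (1 - 1/2) × (1 - 1/5) × (1 - 1/23) = 176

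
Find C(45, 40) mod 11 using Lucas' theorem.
0

Using Lucas' theorem:
Write n=45 and k=40 in base 11:
n in base 11: [4, 1]
k in base 11: [3, 7]
C(45,40) mod 11 = ∏ C(n_i, k_i) mod 11
Digit binomials (mod 11): C(4,3) = 4; C(1,7) = 0 (k_i > n_i)
Product: 4 × 0 = 0 ≡ 0 (mod 11)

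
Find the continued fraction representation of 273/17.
[16; 17]

Euclidean algorithm steps:
273 = 16 × 17 + 1
17 = 17 × 1 + 0
Continued fraction: [16; 17]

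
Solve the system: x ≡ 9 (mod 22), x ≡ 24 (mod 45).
339

Using Chinese Remainder Theorem:
M = 22 × 45 = 990
M1 = 45, M2 = 22
y1 = 45^(-1) mod 22 = 1
y2 = 22^(-1) mod 45 = 43
x = (9×45×1 + 24×22×43) mod 990 = 339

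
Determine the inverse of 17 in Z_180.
53

gcd(17, 180) = 1, so the inverse exists.
Extended Euclidean algorithm on (180, 17):
180 = 10 × 17 + 10  ⟹  10 = (1)·180 + (-10)·17
17 = 1 × 10 + 7  ⟹  7 = (-1)·180 + (11)·17
10 = 1 × 7 + 3  ⟹  3 = (2)·180 + (-21)·17
7 = 2 × 3 + 1  ⟹  1 = (-5)·180 + (53)·17
So (53)·17 ≡ 1 (mod 180), i.e. 17^(-1) ≡ 53 (mod 180).
Check: 17 × 53 = 901 ≡ 1 (mod 180)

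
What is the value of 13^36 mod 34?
1

Repeated squaring. Binary of 36 = 100100.
13^1 ≡ 13 (mod 34); 13^2 ≡ 33 (mod 34); 13^4 ≡ 1 (mod 34); 13^8 ≡ 1 (mod 34); 13^16 ≡ 1 (mod 34); 13^32 ≡ 1 (mod 34)
13^36 = 13^4 × 13^32 ≡ 1 (mod 34)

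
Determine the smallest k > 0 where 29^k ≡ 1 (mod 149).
37

149 is prime, so ord(29) divides φ(149) = 148.
Divisors of 148: 1, 2, 4, 37, 74, 148.
Repeated squaring: 29^1 ≡ 29, 29^2 ≡ 96, 29^4 ≡ 127, 29^8 ≡ 37, 29^16 ≡ 28, 29^32 ≡ 39, 29^64 ≡ 31, 29^128 ≡ 67 (mod 149).
Test 29^d mod 149 for each divisor d in increasing order:
29^1 ≡ 29
29^2 ≡ 96
29^4 ≡ 127
29^37 = 29^32·29^4·29^1 ≡ 1  ← first divisor giving 1
The order is 37.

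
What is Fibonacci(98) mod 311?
301

Matrix identity: Q^n = [[F_(n+1), F_n], [F_n, F_(n-1)]] with Q = [[1,1],[1,0]].
n = 98 = 1100010₂. Square-and-multiply, entries mod 311:
Q^1 = [[1,1],[1,0]]
Q^3 = (Q^1)²·Q = [[3,2],[2,1]]
Q^6 = (Q^3)² = [[13,8],[8,5]]
Q^12 = (Q^6)² = [[233,144],[144,89]]
Q^24 = (Q^12)² = [[74,29],[29,45]]
Q^49 = (Q^24)²·Q = [[127,97],[97,30]]
Q^98 = (Q^49)² = [[36,301],[301,46]]
F_98 mod 311 = Q^98[0][1] = 301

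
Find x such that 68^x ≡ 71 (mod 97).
71

Baby-step giant-step with step n = ⌈√97⌉ = 10.
Baby steps 68^j mod 97 (j:value) for j=0..9: 0:1, 1:68, 2:65, 3:55, 4:54, 5:83, 6:18, 7:60, 8:6, 9:20.
Giant-step multiplier: 68^(-10) ≡ 68^(96-10) = 68^86 ≡ 49 (mod 97).
Giant steps γ_i = 71·49^i mod 97: γ_0=71, γ_1=84, γ_2=42, γ_3=21, γ_4=59, γ_5=78, γ_6=39, γ_7=68 (in table at j=1).
x = i·n + j = 7·10 + 1 = 71.
Check: 68^71 ≡ 71 (mod 97).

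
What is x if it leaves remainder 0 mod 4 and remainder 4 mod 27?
4

Using Chinese Remainder Theorem:
M = 4 × 27 = 108
M1 = 27, M2 = 4
y1 = 27^(-1) mod 4 = 3
y2 = 4^(-1) mod 27 = 7
x = (0×27×3 + 4×4×7) mod 108 = 4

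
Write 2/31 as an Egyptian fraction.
1/16 + 1/496

Greedy algorithm:
2/31: ceiling(31/2) = 16, use 1/16
1/496: ceiling(496/1) = 496, use 1/496
Result: 2/31 = 1/16 + 1/496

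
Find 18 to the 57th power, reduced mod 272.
256

Repeated squaring. Binary of 57 = 111001.
18^1 ≡ 18 (mod 272); 18^2 ≡ 52 (mod 272); 18^4 ≡ 256 (mod 272); 18^8 ≡ 256 (mod 272); 18^16 ≡ 256 (mod 272); 18^32 ≡ 256 (mod 272)
18^57 = 18^1 × 18^8 × 18^16 × 18^32 ≡ 256 (mod 272)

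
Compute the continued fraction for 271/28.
[9; 1, 2, 9]

Euclidean algorithm steps:
271 = 9 × 28 + 19
28 = 1 × 19 + 9
19 = 2 × 9 + 1
9 = 9 × 1 + 0
Continued fraction: [9; 1, 2, 9]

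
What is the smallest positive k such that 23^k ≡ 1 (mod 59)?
58

59 is prime, so ord(23) divides φ(59) = 58.
Divisors of 58: 1, 2, 29, 58.
Repeated squaring: 23^1 ≡ 23, 23^2 ≡ 57, 23^4 ≡ 4, 23^8 ≡ 16, 23^16 ≡ 20, 23^32 ≡ 46 (mod 59).
Test 23^d mod 59 for each divisor d in increasing order:
23^1 ≡ 23
23^2 ≡ 57
23^29 = 23^16·23^8·23^4·23^1 ≡ 58
23^58 = 23^32·23^16·23^8·23^2 ≡ 1  ← first divisor giving 1
The order is 58.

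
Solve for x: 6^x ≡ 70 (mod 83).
78

Baby-step giant-step with step n = ⌈√83⌉ = 10.
Baby steps 6^j mod 83 (j:value) for j=0..9: 0:1, 1:6, 2:36, 3:50, 4:51, 5:57, 6:10, 7:60, 8:28, 9:2.
Giant-step multiplier: 6^(-10) ≡ 6^(82-10) = 6^72 ≡ 7 (mod 83).
Giant steps γ_i = 70·7^i mod 83: γ_0=70, γ_1=75, γ_2=27, γ_3=23, γ_4=78, γ_5=48, γ_6=4, γ_7=28 (in table at j=8).
x = i·n + j = 7·10 + 8 = 78.
Check: 6^78 ≡ 70 (mod 83).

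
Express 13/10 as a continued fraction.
[1; 3, 3]

Euclidean algorithm steps:
13 = 1 × 10 + 3
10 = 3 × 3 + 1
3 = 3 × 1 + 0
Continued fraction: [1; 3, 3]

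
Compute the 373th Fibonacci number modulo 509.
350

Matrix identity: Q^n = [[F_(n+1), F_n], [F_n, F_(n-1)]] with Q = [[1,1],[1,0]].
n = 373 = 101110101₂. Square-and-multiply, entries mod 509:
Q^1 = [[1,1],[1,0]]
Q^2 = (Q^1)² = [[2,1],[1,1]]
Q^5 = (Q^2)²·Q = [[8,5],[5,3]]
Q^11 = (Q^5)²·Q = [[144,89],[89,55]]
Q^23 = (Q^11)²·Q = [[49,153],[153,405]]
Q^46 = (Q^23)² = [[360,238],[238,122]]
Q^93 = (Q^46)²·Q = [[141,459],[459,191]]
Q^186 = (Q^93)² = [[494,197],[197,297]]
Q^373 = (Q^186)²·Q = [[423,350],[350,73]]
F_373 mod 509 = Q^373[0][1] = 350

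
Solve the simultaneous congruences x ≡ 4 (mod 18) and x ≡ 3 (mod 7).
94

Using Chinese Remainder Theorem:
M = 18 × 7 = 126
M1 = 7, M2 = 18
y1 = 7^(-1) mod 18 = 13
y2 = 18^(-1) mod 7 = 2
x = (4×7×13 + 3×18×2) mod 126 = 94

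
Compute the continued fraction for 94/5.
[18; 1, 4]

Euclidean algorithm steps:
94 = 18 × 5 + 4
5 = 1 × 4 + 1
4 = 4 × 1 + 0
Continued fraction: [18; 1, 4]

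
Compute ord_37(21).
18

37 is prime, so ord(21) divides φ(37) = 36.
Divisors of 36: 1, 2, 3, 4, 6, 9, 12, 18, 36.
Repeated squaring: 21^1 ≡ 21, 21^2 ≡ 34, 21^4 ≡ 9, 21^8 ≡ 7, 21^16 ≡ 12, 21^32 ≡ 33 (mod 37).
Test 21^d mod 37 for each divisor d in increasing order:
21^1 ≡ 21
21^2 ≡ 34
21^3 = 21^2·21^1 ≡ 11
21^4 ≡ 9
21^6 = 21^4·21^2 ≡ 10
21^9 = 21^8·21^1 ≡ 36
21^12 = 21^8·21^4 ≡ 26
21^18 = 21^16·21^2 ≡ 1  ← first divisor giving 1
The order is 18.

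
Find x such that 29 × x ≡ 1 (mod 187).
129

gcd(29, 187) = 1, so the inverse exists.
Extended Euclidean algorithm on (187, 29):
187 = 6 × 29 + 13  ⟹  13 = (1)·187 + (-6)·29
29 = 2 × 13 + 3  ⟹  3 = (-2)·187 + (13)·29
13 = 4 × 3 + 1  ⟹  1 = (9)·187 + (-58)·29
So (-58)·29 ≡ 1 (mod 187), i.e. 29^(-1) ≡ -58 ≡ 129 (mod 187).
Check: 29 × 129 = 3741 ≡ 1 (mod 187)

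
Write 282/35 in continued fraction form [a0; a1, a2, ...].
[8; 17, 2]

Euclidean algorithm steps:
282 = 8 × 35 + 2
35 = 17 × 2 + 1
2 = 2 × 1 + 0
Continued fraction: [8; 17, 2]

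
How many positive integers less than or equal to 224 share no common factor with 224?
96

224 = 2^5 × 7
φ(n) = n × ∏(1 - 1/p) for each prime p dividing n
φ(224) = 224 × (1 - 1/2) × (1 - 1/7) = 96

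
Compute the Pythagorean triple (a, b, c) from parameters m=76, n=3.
(5767, 456, 5785)

Euclid's formula: a = m² - n², b = 2mn, c = m² + n²
m = 76, n = 3
a = 76² - 3² = 5776 - 9 = 5767
b = 2 × 76 × 3 = 456
c = 76² + 3² = 5776 + 9 = 5785
Verification: 5767² + 456² = 33258289 + 207936 = 33466225 = 5785² ✓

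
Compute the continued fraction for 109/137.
[0; 1, 3, 1, 8, 3]

Euclidean algorithm steps:
109 = 0 × 137 + 109
137 = 1 × 109 + 28
109 = 3 × 28 + 25
28 = 1 × 25 + 3
25 = 8 × 3 + 1
3 = 3 × 1 + 0
Continued fraction: [0; 1, 3, 1, 8, 3]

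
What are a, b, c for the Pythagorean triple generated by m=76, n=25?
(5151, 3800, 6401)

Euclid's formula: a = m² - n², b = 2mn, c = m² + n²
m = 76, n = 25
a = 76² - 25² = 5776 - 625 = 5151
b = 2 × 76 × 25 = 3800
c = 76² + 25² = 5776 + 625 = 6401
Verification: 5151² + 3800² = 26532801 + 14440000 = 40972801 = 6401² ✓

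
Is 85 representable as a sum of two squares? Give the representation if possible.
2² + 9² (a=2, b=9)

Factorization: 85 = 5 × 17
By Fermat: n is sum of two squares iff every prime p ≡ 3 (mod 4) appears to even power.
All primes ≡ 3 (mod 4) appear to even power.
Search a = 0, 1, 2, … for 85 - a² a perfect square: first hit at a = 2: 85 - 4 = 81 = 9².
85 = 2² + 9² = 4 + 81 ✓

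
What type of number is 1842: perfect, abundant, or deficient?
abundant

Proper divisors of 1842: sum = 1 + 2 + 3 + 6 + 307 + 614 + 921 = 1854
Since 1854 > 1842, 1842 is abundant.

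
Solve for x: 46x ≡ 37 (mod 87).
x ≡ 67 (mod 87)

gcd(46, 87) = 1, which divides 37, so solutions exist.
Find 46^(-1) mod 87 by the extended Euclidean algorithm:
87 = 1 × 46 + 41  ⟹  41 = (1)·87 + (-1)·46
46 = 1 × 41 + 5  ⟹  5 = (-1)·87 + (2)·46
41 = 8 × 5 + 1  ⟹  1 = (9)·87 + (-17)·46
So (-17)·46 ≡ 1 (mod 87), i.e. 46^(-1) ≡ -17 ≡ 70 (mod 87).
x ≡ 70 × 37 = 2590 ≡ 67 (mod 87).
Check: 46 × 67 = 3082 ≡ 37 (mod 87).
Unique solution: x ≡ 67 (mod 87)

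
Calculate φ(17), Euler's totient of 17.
16

17 = 17
φ(n) = n × ∏(1 - 1/p) for each prime p dividing n
φ(17) = 17 × (1 - 1/17) = 16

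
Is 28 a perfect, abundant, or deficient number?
perfect

Proper divisors of 28: sum = 1 + 2 + 4 + 7 + 14 = 28
Since 28 = 28, 28 is perfect.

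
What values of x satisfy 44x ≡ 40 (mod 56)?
x ≡ 6 (mod 14)

gcd(44, 56) = 4, which divides 40, so solutions exist.
Divide through by 4: 11x ≡ 10 (mod 14).
Find 11^(-1) mod 14 by the extended Euclidean algorithm:
14 = 1 × 11 + 3  ⟹  3 = (1)·14 + (-1)·11
11 = 3 × 3 + 2  ⟹  2 = (-3)·14 + (4)·11
3 = 1 × 2 + 1  ⟹  1 = (4)·14 + (-5)·11
So (-5)·11 ≡ 1 (mod 14), i.e. 11^(-1) ≡ -5 ≡ 9 (mod 14).
x ≡ 9 × 10 = 90 ≡ 6 (mod 14).
Check: 44 × 6 = 264 ≡ 40 (mod 56).
x ≡ 6 (mod 14), giving 4 solutions mod 56.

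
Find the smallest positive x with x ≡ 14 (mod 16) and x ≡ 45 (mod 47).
750

Using Chinese Remainder Theorem:
M = 16 × 47 = 752
M1 = 47, M2 = 16
y1 = 47^(-1) mod 16 = 15
y2 = 16^(-1) mod 47 = 3
x = (14×47×15 + 45×16×3) mod 752 = 750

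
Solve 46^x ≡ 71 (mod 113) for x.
105

Baby-step giant-step with step n = ⌈√113⌉ = 11.
Baby steps 46^j mod 113 (j:value) for j=0..10: 0:1, 1:46, 2:82, 3:43, 4:57, 5:23, 6:41, 7:78, 8:85, 9:68, 10:77.
Giant-step multiplier: 46^(-11) ≡ 46^(112-11) = 46^101 ≡ 29 (mod 113).
Giant steps γ_i = 71·29^i mod 113: γ_0=71, γ_1=25, γ_2=47, γ_3=7, γ_4=90, γ_5=11, γ_6=93, γ_7=98, γ_8=17, γ_9=41 (in table at j=6).
x = i·n + j = 9·11 + 6 = 105.
Check: 46^105 ≡ 71 (mod 113).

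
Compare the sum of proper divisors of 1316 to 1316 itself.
abundant

Proper divisors of 1316: sum = 1 + 2 + 4 + 7 + 14 + 28 + 47 + 94 + 188 + 329 + 658 = 1372
Since 1372 > 1316, 1316 is abundant.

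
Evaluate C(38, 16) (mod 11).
3

Using Lucas' theorem:
Write n=38 and k=16 in base 11:
n in base 11: [3, 5]
k in base 11: [1, 5]
C(38,16) mod 11 = ∏ C(n_i, k_i) mod 11
Digit binomials (mod 11): C(3,1) = 3; C(5,5) = 1
Product: 3 × 1 = 3 ≡ 3 (mod 11)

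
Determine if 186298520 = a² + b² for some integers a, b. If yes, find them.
Not possible

Factorization: 186298520 = 2^3 × 5 × 167^3
By Fermat: n is sum of two squares iff every prime p ≡ 3 (mod 4) appears to even power.
Prime(s) ≡ 3 (mod 4) with odd exponent: [(167, 3)]
Therefore 186298520 cannot be expressed as a² + b².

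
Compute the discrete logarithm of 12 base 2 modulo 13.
6

Baby-step giant-step with step n = ⌈√13⌉ = 4.
Baby steps 2^j mod 13 (j:value) for j=0..3: 0:1, 1:2, 2:4, 3:8.
Giant-step multiplier: 2^(-4) ≡ 2^(12-4) = 2^8 ≡ 9 (mod 13).
Giant steps γ_i = 12·9^i mod 13: γ_0=12, γ_1=4 (in table at j=2).
x = i·n + j = 1·4 + 2 = 6.
Check: 2^6 ≡ 12 (mod 13).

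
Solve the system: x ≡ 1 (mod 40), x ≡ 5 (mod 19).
81

Using Chinese Remainder Theorem:
M = 40 × 19 = 760
M1 = 19, M2 = 40
y1 = 19^(-1) mod 40 = 19
y2 = 40^(-1) mod 19 = 10
x = (1×19×19 + 5×40×10) mod 760 = 81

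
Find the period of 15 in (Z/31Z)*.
10

31 is prime, so ord(15) divides φ(31) = 30.
Divisors of 30: 1, 2, 3, 5, 6, 10, 15, 30.
Repeated squaring: 15^1 ≡ 15, 15^2 ≡ 8, 15^4 ≡ 2, 15^8 ≡ 4, 15^16 ≡ 16 (mod 31).
Test 15^d mod 31 for each divisor d in increasing order:
15^1 ≡ 15
15^2 ≡ 8
15^3 = 15^2·15^1 ≡ 27
15^5 = 15^4·15^1 ≡ 30
15^6 = 15^4·15^2 ≡ 16
15^10 = 15^8·15^2 ≡ 1  ← first divisor giving 1
The order is 10.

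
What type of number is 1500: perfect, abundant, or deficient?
abundant

Proper divisors of 1500: sum = 1 + 2 + 3 + 4 + 5 + 6 + 10 + 12 + ... + 300 + 375 + 500 + 750 (23 divisors) = 2868
Since 2868 > 1500, 1500 is abundant.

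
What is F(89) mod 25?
14

Matrix identity: Q^n = [[F_(n+1), F_n], [F_n, F_(n-1)]] with Q = [[1,1],[1,0]].
n = 89 = 1011001₂. Square-and-multiply, entries mod 25:
Q^1 = [[1,1],[1,0]]
Q^2 = (Q^1)² = [[2,1],[1,1]]
Q^5 = (Q^2)²·Q = [[8,5],[5,3]]
Q^11 = (Q^5)²·Q = [[19,14],[14,5]]
Q^22 = (Q^11)² = [[7,11],[11,21]]
Q^44 = (Q^22)² = [[20,8],[8,12]]
Q^89 = (Q^44)²·Q = [[20,14],[14,6]]
F_89 mod 25 = Q^89[0][1] = 14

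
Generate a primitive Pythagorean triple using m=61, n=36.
(2425, 4392, 5017)

Euclid's formula: a = m² - n², b = 2mn, c = m² + n²
m = 61, n = 36
a = 61² - 36² = 3721 - 1296 = 2425
b = 2 × 61 × 36 = 4392
c = 61² + 36² = 3721 + 1296 = 5017
Verification: 2425² + 4392² = 5880625 + 19289664 = 25170289 = 5017² ✓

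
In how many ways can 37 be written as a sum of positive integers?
21637

p(n) counts ways to write n as a sum of positive integers (order ignored).
Euler's pentagonal recurrence: p(k) = p(k-1) + p(k-2) - p(k-5) - p(k-7) + p(k-12) + p(k-15) - ... (offsets j(3j∓1)/2, signs ++--, p(0)=1, p(<0)=0).
DP table for k = 0..36: p(0)=1, p(1)=1, p(2)=2, p(3)=3, p(4)=5, p(5)=7, p(6)=11, p(7)=15, p(8)=22, p(9)=30, p(10)=42, p(11)=56, p(12)=77, p(13)=101, p(14)=135, p(15)=176, p(16)=231, p(17)=297, p(18)=385, p(19)=490, p(20)=627, p(21)=792, p(22)=1002, p(23)=1255, p(24)=1575, p(25)=1958, p(26)=2436, p(27)=3010, p(28)=3718, p(29)=4565, p(30)=5604, p(31)=6842, p(32)=8349, p(33)=10143, p(34)=12310, p(35)=14883, p(36)=17977.
Final step: p(37) = p(36) + p(35) - p(32) - p(30) + p(25) + p(22) - p(15) - p(11) + p(2)
= 17977 + 14883 - 8349 - 5604 + 1958 + 1002 - 176 - 56 + 2
= 21637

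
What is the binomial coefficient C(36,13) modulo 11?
9

Using Lucas' theorem:
Write n=36 and k=13 in base 11:
n in base 11: [3, 3]
k in base 11: [1, 2]
C(36,13) mod 11 = ∏ C(n_i, k_i) mod 11
Digit binomials (mod 11): C(3,1) = 3; C(3,2) = 3
Product: 3 × 3 = 9 ≡ 9 (mod 11)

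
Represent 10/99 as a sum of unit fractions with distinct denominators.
1/10 + 1/990

Greedy algorithm:
10/99: ceiling(99/10) = 10, use 1/10
1/990: ceiling(990/1) = 990, use 1/990
Result: 10/99 = 1/10 + 1/990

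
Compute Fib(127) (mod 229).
4

Matrix identity: Q^n = [[F_(n+1), F_n], [F_n, F_(n-1)]] with Q = [[1,1],[1,0]].
n = 127 = 1111111₂. Square-and-multiply, entries mod 229:
Q^1 = [[1,1],[1,0]]
Q^3 = (Q^1)²·Q = [[3,2],[2,1]]
Q^7 = (Q^3)²·Q = [[21,13],[13,8]]
Q^15 = (Q^7)²·Q = [[71,152],[152,148]]
Q^31 = (Q^15)²·Q = [[61,207],[207,83]]
Q^63 = (Q^31)²·Q = [[121,83],[83,38]]
Q^127 = (Q^63)²·Q = [[148,4],[4,144]]
F_127 mod 229 = Q^127[0][1] = 4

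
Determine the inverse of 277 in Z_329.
310

gcd(277, 329) = 1, so the inverse exists.
Extended Euclidean algorithm on (329, 277):
329 = 1 × 277 + 52  ⟹  52 = (1)·329 + (-1)·277
277 = 5 × 52 + 17  ⟹  17 = (-5)·329 + (6)·277
52 = 3 × 17 + 1  ⟹  1 = (16)·329 + (-19)·277
So (-19)·277 ≡ 1 (mod 329), i.e. 277^(-1) ≡ -19 ≡ 310 (mod 329).
Check: 277 × 310 = 85870 ≡ 1 (mod 329)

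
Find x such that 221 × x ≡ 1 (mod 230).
51

gcd(221, 230) = 1, so the inverse exists.
Extended Euclidean algorithm on (230, 221):
230 = 1 × 221 + 9  ⟹  9 = (1)·230 + (-1)·221
221 = 24 × 9 + 5  ⟹  5 = (-24)·230 + (25)·221
9 = 1 × 5 + 4  ⟹  4 = (25)·230 + (-26)·221
5 = 1 × 4 + 1  ⟹  1 = (-49)·230 + (51)·221
So (51)·221 ≡ 1 (mod 230), i.e. 221^(-1) ≡ 51 (mod 230).
Check: 221 × 51 = 11271 ≡ 1 (mod 230)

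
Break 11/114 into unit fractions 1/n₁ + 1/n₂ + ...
1/11 + 1/180 + 1/37620

Greedy algorithm:
11/114: ceiling(114/11) = 11, use 1/11
7/1254: ceiling(1254/7) = 180, use 1/180
1/37620: ceiling(37620/1) = 37620, use 1/37620
Result: 11/114 = 1/11 + 1/180 + 1/37620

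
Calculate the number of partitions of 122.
2291320912

p(n) counts ways to write n as a sum of positive integers (order ignored).
Euler's pentagonal recurrence: p(k) = p(k-1) + p(k-2) - p(k-5) - p(k-7) + p(k-12) + p(k-15) - ... (offsets j(3j∓1)/2, signs ++--, p(0)=1, p(<0)=0).
DP table for k = 0..121: p(0)=1, p(1)=1, p(2)=2, p(3)=3, p(4)=5, p(5)=7, p(6)=11, p(7)=15, p(8)=22, p(9)=30, p(10)=42, p(11)=56, p(12)=77, p(13)=101, p(14)=135, p(15)=176, p(16)=231, p(17)=297, p(18)=385, p(19)=490, p(20)=627, p(21)=792, p(22)=1002, p(23)=1255, p(24)=1575, p(25)=1958, p(26)=2436, p(27)=3010, p(28)=3718, p(29)=4565, p(30)=5604, p(31)=6842, p(32)=8349, p(33)=10143, p(34)=12310, p(35)=14883, p(36)=17977, p(37)=21637, p(38)=26015, p(39)=31185, p(40)=37338, p(41)=44583, p(42)=53174, p(43)=63261, p(44)=75175, p(45)=89134, p(46)=105558, p(47)=124754, p(48)=147273, p(49)=173525, p(50)=204226, p(51)=239943, p(52)=281589, p(53)=329931, p(54)=386155, p(55)=451276, p(56)=526823, p(57)=614154, p(58)=715220, p(59)=831820, p(60)=966467, p(61)=1121505, p(62)=1300156, p(63)=1505499, p(64)=1741630, p(65)=2012558, p(66)=2323520, p(67)=2679689, p(68)=3087735, p(69)=3554345, p(70)=4087968, p(71)=4697205, p(72)=5392783, p(73)=6185689, p(74)=7089500, p(75)=8118264, p(76)=9289091, p(77)=10619863, p(78)=12132164, p(79)=13848650, p(80)=15796476, p(81)=18004327, p(82)=20506255, p(83)=23338469, p(84)=26543660, p(85)=30167357, p(86)=34262962, p(87)=38887673, p(88)=44108109, p(89)=49995925, p(90)=56634173, p(91)=64112359, p(92)=72533807, p(93)=82010177, p(94)=92669720, p(95)=104651419, p(96)=118114304, p(97)=133230930, p(98)=150198136, p(99)=169229875, p(100)=190569292, p(101)=214481126, p(102)=241265379, p(103)=271248950, p(104)=304801365, p(105)=342325709, p(106)=384276336, p(107)=431149389, p(108)=483502844, p(109)=541946240, p(110)=607163746, p(111)=679903203, p(112)=761002156, p(113)=851376628, p(114)=952050665, p(115)=1064144451, p(116)=1188908248, p(117)=1327710076, p(118)=1482074143, p(119)=1653668665, p(120)=1844349560, p(121)=2056148051.
Final step: p(122) = p(121) + p(120) - p(117) - p(115) + p(110) + p(107) - p(100) - p(96) + p(87) + p(82) - p(71) - p(65) + p(52) + p(45) - p(30) - p(22) + p(5)
= 2056148051 + 1844349560 - 1327710076 - 1064144451 + 607163746 + 431149389 - 190569292 - 118114304 + 38887673 + 20506255 - 4697205 - 2012558 + 281589 + 89134 - 5604 - 1002 + 7
= 2291320912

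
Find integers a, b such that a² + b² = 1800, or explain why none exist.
6² + 42² (a=6, b=42)

Factorization: 1800 = 2^3 × 3^2 × 5^2
By Fermat: n is sum of two squares iff every prime p ≡ 3 (mod 4) appears to even power.
All primes ≡ 3 (mod 4) appear to even power.
Search a = 0, 1, 2, … for 1800 - a² a perfect square: first hit at a = 6: 1800 - 36 = 1764 = 42².
1800 = 6² + 42² = 36 + 1764 ✓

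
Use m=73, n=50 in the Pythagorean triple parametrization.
(2829, 7300, 7829)

Euclid's formula: a = m² - n², b = 2mn, c = m² + n²
m = 73, n = 50
a = 73² - 50² = 5329 - 2500 = 2829
b = 2 × 73 × 50 = 7300
c = 73² + 50² = 5329 + 2500 = 7829
Verification: 2829² + 7300² = 8003241 + 53290000 = 61293241 = 7829² ✓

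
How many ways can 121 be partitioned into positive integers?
2056148051

p(n) counts ways to write n as a sum of positive integers (order ignored).
Euler's pentagonal recurrence: p(k) = p(k-1) + p(k-2) - p(k-5) - p(k-7) + p(k-12) + p(k-15) - ... (offsets j(3j∓1)/2, signs ++--, p(0)=1, p(<0)=0).
DP table for k = 0..120: p(0)=1, p(1)=1, p(2)=2, p(3)=3, p(4)=5, p(5)=7, p(6)=11, p(7)=15, p(8)=22, p(9)=30, p(10)=42, p(11)=56, p(12)=77, p(13)=101, p(14)=135, p(15)=176, p(16)=231, p(17)=297, p(18)=385, p(19)=490, p(20)=627, p(21)=792, p(22)=1002, p(23)=1255, p(24)=1575, p(25)=1958, p(26)=2436, p(27)=3010, p(28)=3718, p(29)=4565, p(30)=5604, p(31)=6842, p(32)=8349, p(33)=10143, p(34)=12310, p(35)=14883, p(36)=17977, p(37)=21637, p(38)=26015, p(39)=31185, p(40)=37338, p(41)=44583, p(42)=53174, p(43)=63261, p(44)=75175, p(45)=89134, p(46)=105558, p(47)=124754, p(48)=147273, p(49)=173525, p(50)=204226, p(51)=239943, p(52)=281589, p(53)=329931, p(54)=386155, p(55)=451276, p(56)=526823, p(57)=614154, p(58)=715220, p(59)=831820, p(60)=966467, p(61)=1121505, p(62)=1300156, p(63)=1505499, p(64)=1741630, p(65)=2012558, p(66)=2323520, p(67)=2679689, p(68)=3087735, p(69)=3554345, p(70)=4087968, p(71)=4697205, p(72)=5392783, p(73)=6185689, p(74)=7089500, p(75)=8118264, p(76)=9289091, p(77)=10619863, p(78)=12132164, p(79)=13848650, p(80)=15796476, p(81)=18004327, p(82)=20506255, p(83)=23338469, p(84)=26543660, p(85)=30167357, p(86)=34262962, p(87)=38887673, p(88)=44108109, p(89)=49995925, p(90)=56634173, p(91)=64112359, p(92)=72533807, p(93)=82010177, p(94)=92669720, p(95)=104651419, p(96)=118114304, p(97)=133230930, p(98)=150198136, p(99)=169229875, p(100)=190569292, p(101)=214481126, p(102)=241265379, p(103)=271248950, p(104)=304801365, p(105)=342325709, p(106)=384276336, p(107)=431149389, p(108)=483502844, p(109)=541946240, p(110)=607163746, p(111)=679903203, p(112)=761002156, p(113)=851376628, p(114)=952050665, p(115)=1064144451, p(116)=1188908248, p(117)=1327710076, p(118)=1482074143, p(119)=1653668665, p(120)=1844349560.
Final step: p(121) = p(120) + p(119) - p(116) - p(114) + p(109) + p(106) - p(99) - p(95) + p(86) + p(81) - p(70) - p(64) + p(51) + p(44) - p(29) - p(21) + p(4)
= 1844349560 + 1653668665 - 1188908248 - 952050665 + 541946240 + 384276336 - 169229875 - 104651419 + 34262962 + 18004327 - 4087968 - 1741630 + 239943 + 75175 - 4565 - 792 + 5
= 2056148051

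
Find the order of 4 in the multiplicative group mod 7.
3

7 is prime, so ord(4) divides φ(7) = 6.
Divisors of 6: 1, 2, 3, 6.
Repeated squaring: 4^1 ≡ 4, 4^2 ≡ 2, 4^4 ≡ 4 (mod 7).
Test 4^d mod 7 for each divisor d in increasing order:
4^1 ≡ 4
4^2 ≡ 2
4^3 = 4^2·4^1 ≡ 1  ← first divisor giving 1
The order is 3.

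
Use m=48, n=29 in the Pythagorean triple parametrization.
(1463, 2784, 3145)

Euclid's formula: a = m² - n², b = 2mn, c = m² + n²
m = 48, n = 29
a = 48² - 29² = 2304 - 841 = 1463
b = 2 × 48 × 29 = 2784
c = 48² + 29² = 2304 + 841 = 3145
Verification: 1463² + 2784² = 2140369 + 7750656 = 9891025 = 3145² ✓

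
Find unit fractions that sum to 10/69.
1/7 + 1/483

Greedy algorithm:
10/69: ceiling(69/10) = 7, use 1/7
1/483: ceiling(483/1) = 483, use 1/483
Result: 10/69 = 1/7 + 1/483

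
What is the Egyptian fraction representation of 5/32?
1/7 + 1/75 + 1/16800

Greedy algorithm:
5/32: ceiling(32/5) = 7, use 1/7
3/224: ceiling(224/3) = 75, use 1/75
1/16800: ceiling(16800/1) = 16800, use 1/16800
Result: 5/32 = 1/7 + 1/75 + 1/16800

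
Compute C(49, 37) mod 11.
9

Using Lucas' theorem:
Write n=49 and k=37 in base 11:
n in base 11: [4, 5]
k in base 11: [3, 4]
C(49,37) mod 11 = ∏ C(n_i, k_i) mod 11
Digit binomials (mod 11): C(4,3) = 4; C(5,4) = 5
Product: 4 × 5 = 20 ≡ 9 (mod 11)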